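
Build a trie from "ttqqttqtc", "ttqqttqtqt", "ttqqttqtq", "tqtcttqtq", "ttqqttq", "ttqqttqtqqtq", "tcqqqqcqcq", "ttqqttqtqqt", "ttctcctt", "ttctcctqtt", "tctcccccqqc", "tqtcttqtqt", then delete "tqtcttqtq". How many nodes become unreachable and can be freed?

0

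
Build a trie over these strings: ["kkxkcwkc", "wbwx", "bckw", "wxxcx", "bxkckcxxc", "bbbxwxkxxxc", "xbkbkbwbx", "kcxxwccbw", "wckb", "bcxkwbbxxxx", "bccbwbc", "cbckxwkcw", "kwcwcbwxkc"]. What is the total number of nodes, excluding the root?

90

Insert word by word; a character creates a node only if that edge doesn't already exist:
  "kkxkcwkc" → 8 new (k, k, x, k, c, w, k, c)
  "wbwx" → 4 new (w, b, w, x)
  "bckw" → 4 new (b, c, k, w)
  "wxxcx" → prefix "w" already present; 4 new (x, x, c, x)
  "bxkckcxxc" → prefix "b" already present; 8 new (x, k, c, k, c, x, x, c)
  "bbbxwxkxxxc" → prefix "b" already present; 10 new (b, b, x, w, x, k, x, x, x, c)
  "xbkbkbwbx" → 9 new (x, b, k, b, k, b, w, b, x)
  "kcxxwccbw" → prefix "k" already present; 8 new (c, x, x, w, c, c, b, w)
  "wckb" → prefix "w" already present; 3 new (c, k, b)
  "bcxkwbbxxxx" → prefix "bc" already present; 9 new (x, k, w, b, b, x, x, x, x)
  "bccbwbc" → prefix "bc" already present; 5 new (c, b, w, b, c)
  "cbckxwkcw" → 9 new (c, b, c, k, x, w, k, c, w)
  "kwcwcbwxkc" → prefix "k" already present; 9 new (w, c, w, c, b, w, x, k, c)
Total nodes = 8 + 4 + 4 + 4 + 8 + 10 + 9 + 8 + 3 + 9 + 5 + 9 + 9 = 90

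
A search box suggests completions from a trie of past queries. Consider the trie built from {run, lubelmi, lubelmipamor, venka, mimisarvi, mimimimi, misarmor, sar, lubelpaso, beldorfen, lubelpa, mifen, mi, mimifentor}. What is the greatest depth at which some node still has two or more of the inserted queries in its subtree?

Look for the deepest trie node that still has at least two words in its subtree.
e.g. "lubelmi" and "lubelmipamor" share the prefix "lubelmi" of length 7; no pair shares a longer one.
Longest shared-prefix length: 7

7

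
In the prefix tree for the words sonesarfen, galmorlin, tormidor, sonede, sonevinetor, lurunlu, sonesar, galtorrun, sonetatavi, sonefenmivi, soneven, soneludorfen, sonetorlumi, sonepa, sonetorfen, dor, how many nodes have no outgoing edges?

15

Leaves are exactly the stored words that no other stored word extends.
Those words: "dor", "galmorlin", "galtorrun", "lurunlu", "sonede", "sonefenmivi", "soneludorfen", "sonepa", "sonesarfen", "sonetatavi", "sonetorfen", "sonetorlumi", "soneven", "sonevinetor", "tormidor"
Leaf count: 15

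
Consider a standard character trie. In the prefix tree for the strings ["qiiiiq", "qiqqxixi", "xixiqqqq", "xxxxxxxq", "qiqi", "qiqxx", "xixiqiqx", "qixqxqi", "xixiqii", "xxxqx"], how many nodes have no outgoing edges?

Leaves are exactly the stored words that no other stored word extends.
Those words: "qiiiiq", "qiqi", "qiqqxixi", "qiqxx", "qixqxqi", "xixiqii", "xixiqiqx", "xixiqqqq", "xxxqx", "xxxxxxxq"
Leaf count: 10

10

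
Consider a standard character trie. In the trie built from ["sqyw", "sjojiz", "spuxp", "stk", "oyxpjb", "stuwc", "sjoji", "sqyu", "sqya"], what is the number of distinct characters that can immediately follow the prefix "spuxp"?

Walk "spuxp" from the root, arriving at one node.
No stored string extends past "spuxp".
That node has 0 child edges.

0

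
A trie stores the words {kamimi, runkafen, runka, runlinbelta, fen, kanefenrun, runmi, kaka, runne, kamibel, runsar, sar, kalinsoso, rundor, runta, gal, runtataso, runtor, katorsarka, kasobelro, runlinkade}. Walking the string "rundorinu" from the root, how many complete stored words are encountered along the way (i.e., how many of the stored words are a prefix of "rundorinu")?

Check each prefix of "rundorinu" against the stored set — each match is an end-marker on the path.
Prefixes of the query that are stored words: "rundor"
Count: 1

1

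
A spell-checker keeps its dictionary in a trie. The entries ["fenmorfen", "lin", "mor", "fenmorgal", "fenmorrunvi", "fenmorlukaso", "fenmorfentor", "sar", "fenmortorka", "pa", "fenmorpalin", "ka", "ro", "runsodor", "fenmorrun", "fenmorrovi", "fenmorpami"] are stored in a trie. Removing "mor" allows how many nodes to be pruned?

3

Walk "mor" from the leaf back toward the root, removing each node that no remaining word uses.
No other word shares any prefix with "mor", so all 3 of its nodes go.
Nodes removed: 3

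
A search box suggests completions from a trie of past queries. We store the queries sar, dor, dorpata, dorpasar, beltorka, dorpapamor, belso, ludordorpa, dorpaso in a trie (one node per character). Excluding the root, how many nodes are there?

Trace insertions, counting only characters that open a new branch:
  "sar" → 3 new (s, a, r)
  "dor" → 3 new (d, o, r)
  "dorpata" → prefix "dor" already present; 4 new (p, a, t, a)
  "dorpasar" → prefix "dorpa" already present; 3 new (s, a, r)
  "beltorka" → 8 new (b, e, l, t, o, r, k, a)
  "dorpapamor" → prefix "dorpa" already present; 5 new (p, a, m, o, r)
  "belso" → prefix "bel" already present; 2 new (s, o)
  "ludordorpa" → 10 new (l, u, d, o, r, d, o, r, p, a)
  "dorpaso" → prefix "dorpas" already present; 1 new (o)
Total nodes = 3 + 3 + 4 + 3 + 8 + 5 + 2 + 10 + 1 = 39

39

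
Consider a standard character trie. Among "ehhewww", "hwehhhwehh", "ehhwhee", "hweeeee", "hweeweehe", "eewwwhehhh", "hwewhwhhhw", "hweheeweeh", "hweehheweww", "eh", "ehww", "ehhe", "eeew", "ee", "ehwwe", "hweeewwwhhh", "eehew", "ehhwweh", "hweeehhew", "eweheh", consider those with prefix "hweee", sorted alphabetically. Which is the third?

DFS of the "hweee" subtree visits, in order: "hweeeee", "hweeehhew", "hweeewwwhhh"
The 3rd is hweeewwwhhh.

hweeewwwhhh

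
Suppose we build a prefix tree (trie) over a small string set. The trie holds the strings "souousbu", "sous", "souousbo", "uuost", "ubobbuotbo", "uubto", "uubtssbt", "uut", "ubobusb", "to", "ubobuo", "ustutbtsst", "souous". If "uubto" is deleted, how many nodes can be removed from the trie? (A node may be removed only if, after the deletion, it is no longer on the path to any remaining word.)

A node on "uubto"'s path can go only if nothing else ends at it or branches off below it.
The suffix "o" (1 node) is used only by "uubto"; the node for "uubt" still has the child "s", so pruning stops there.
Nodes removed: 1

1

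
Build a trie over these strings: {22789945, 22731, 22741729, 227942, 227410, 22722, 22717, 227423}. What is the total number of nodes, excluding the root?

Trace insertions, counting only characters that open a new branch:
  "22789945" → 8 new (2, 2, 7, 8, 9, 9, 4, 5)
  "22731" → prefix "227" already present; 2 new (3, 1)
  "22741729" → prefix "227" already present; 5 new (4, 1, 7, 2, 9)
  "227942" → prefix "227" already present; 3 new (9, 4, 2)
  "227410" → prefix "22741" already present; 1 new (0)
  "22722" → prefix "227" already present; 2 new (2, 2)
  "22717" → prefix "227" already present; 2 new (1, 7)
  "227423" → prefix "2274" already present; 2 new (2, 3)
Total nodes = 8 + 2 + 5 + 3 + 1 + 2 + 2 + 2 = 25

25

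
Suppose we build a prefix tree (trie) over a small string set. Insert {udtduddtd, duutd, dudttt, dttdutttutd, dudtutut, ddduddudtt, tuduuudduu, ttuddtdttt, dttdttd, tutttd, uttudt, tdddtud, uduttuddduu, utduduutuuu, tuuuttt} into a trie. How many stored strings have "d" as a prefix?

Filter for entries beginning with "d":
Matches: "ddduddudtt", "dttdttd", "dttdutttutd", "dudttt", "dudtutut", "duutd"
Count: 6

6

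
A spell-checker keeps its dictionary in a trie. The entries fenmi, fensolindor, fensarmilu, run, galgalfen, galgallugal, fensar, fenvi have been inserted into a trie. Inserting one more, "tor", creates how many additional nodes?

3

"tor" shares no prefix with any stored word, so all 3 characters open new nodes.
3 − 0 = 3 new nodes.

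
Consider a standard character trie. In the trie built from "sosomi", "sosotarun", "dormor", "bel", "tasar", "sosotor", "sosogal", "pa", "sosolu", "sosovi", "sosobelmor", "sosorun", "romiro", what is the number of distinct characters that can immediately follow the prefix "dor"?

The children of the "dor" node are the distinct next characters among strings starting with "dor".
Distinct next characters after "dor": m.
That node has 1 child edge.

1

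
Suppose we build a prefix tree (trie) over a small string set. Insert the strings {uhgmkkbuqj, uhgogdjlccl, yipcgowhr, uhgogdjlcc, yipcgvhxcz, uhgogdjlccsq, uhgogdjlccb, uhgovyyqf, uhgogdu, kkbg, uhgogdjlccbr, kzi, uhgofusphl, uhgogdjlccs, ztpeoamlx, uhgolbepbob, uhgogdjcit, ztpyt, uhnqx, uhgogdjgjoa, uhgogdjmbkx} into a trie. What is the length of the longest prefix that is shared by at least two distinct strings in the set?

11

The deepest shared node is where two words last agree before diverging.
"uhgogdjlccb" and "uhgogdjlccbr" agree on "uhgogdjlccb" (11 characters) before diverging; nothing deeper is shared.
Longest shared-prefix length: 11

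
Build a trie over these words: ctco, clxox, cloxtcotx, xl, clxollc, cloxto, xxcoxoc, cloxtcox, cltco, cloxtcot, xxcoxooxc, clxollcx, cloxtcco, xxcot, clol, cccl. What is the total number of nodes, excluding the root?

Count nodes per top-level branch (shared prefixes stored once):
  'c'-branch (cccl, clol, cloxtcco, cloxtcot, cloxtcotx, cloxtcox, cloxto, cltco, clxollc, clxollcx, clxox, ctco): 30 nodes
  'x'-branch (xl, xxcot, xxcoxoc, xxcoxooxc): 12 nodes
Sum: 42

42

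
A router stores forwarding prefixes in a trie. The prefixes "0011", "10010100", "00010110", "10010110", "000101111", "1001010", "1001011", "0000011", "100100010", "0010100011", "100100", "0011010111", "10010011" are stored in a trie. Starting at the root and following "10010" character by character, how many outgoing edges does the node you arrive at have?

2

Walk "10010" from the root, arriving at one node.
Distinct next characters after "10010": 0, 1.
That node has 2 child edges.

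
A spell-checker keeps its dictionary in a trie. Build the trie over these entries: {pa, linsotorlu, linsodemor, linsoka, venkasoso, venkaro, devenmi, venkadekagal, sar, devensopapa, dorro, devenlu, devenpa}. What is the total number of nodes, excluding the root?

Trace insertions, counting only characters that open a new branch:
  "pa" → 2 new (p, a)
  "linsotorlu" → 10 new (l, i, n, s, o, t, o, r, l, u)
  "linsodemor" → prefix "linso" already present; 5 new (d, e, m, o, r)
  "linsoka" → prefix "linso" already present; 2 new (k, a)
  "venkasoso" → 9 new (v, e, n, k, a, s, o, s, o)
  "venkaro" → prefix "venka" already present; 2 new (r, o)
  "devenmi" → 7 new (d, e, v, e, n, m, i)
  "venkadekagal" → prefix "venka" already present; 7 new (d, e, k, a, g, a, l)
  "sar" → 3 new (s, a, r)
  "devensopapa" → prefix "deven" already present; 6 new (s, o, p, a, p, a)
  "dorro" → prefix "d" already present; 4 new (o, r, r, o)
  "devenlu" → prefix "deven" already present; 2 new (l, u)
  "devenpa" → prefix "deven" already present; 2 new (p, a)
Total nodes = 2 + 10 + 5 + 2 + 9 + 2 + 7 + 7 + 3 + 6 + 4 + 2 + 2 = 61

61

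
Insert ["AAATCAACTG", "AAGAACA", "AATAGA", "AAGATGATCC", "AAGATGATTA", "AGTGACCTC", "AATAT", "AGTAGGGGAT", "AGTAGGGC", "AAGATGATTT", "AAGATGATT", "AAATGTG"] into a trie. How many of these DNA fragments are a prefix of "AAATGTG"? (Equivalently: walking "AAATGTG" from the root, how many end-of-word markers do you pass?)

Check each prefix of "AAATGTG" against the stored set — each match is an end-marker on the path.
Prefixes of the query that are stored words: "AAATGTG"
Count: 1

1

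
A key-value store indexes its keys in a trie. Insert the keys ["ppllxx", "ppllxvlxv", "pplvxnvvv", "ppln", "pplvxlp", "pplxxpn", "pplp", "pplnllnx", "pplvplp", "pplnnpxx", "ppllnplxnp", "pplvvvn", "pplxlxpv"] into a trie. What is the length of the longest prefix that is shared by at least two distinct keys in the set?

5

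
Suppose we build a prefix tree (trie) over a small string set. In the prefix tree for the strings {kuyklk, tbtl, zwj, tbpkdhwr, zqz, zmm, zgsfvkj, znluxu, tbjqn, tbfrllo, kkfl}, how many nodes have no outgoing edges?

11

Leaves are exactly the stored words that no other stored word extends.
Those words: "kkfl", "kuyklk", "tbfrllo", "tbjqn", "tbpkdhwr", "tbtl", "zgsfvkj", "zmm", "znluxu", "zqz", "zwj"
Leaf count: 11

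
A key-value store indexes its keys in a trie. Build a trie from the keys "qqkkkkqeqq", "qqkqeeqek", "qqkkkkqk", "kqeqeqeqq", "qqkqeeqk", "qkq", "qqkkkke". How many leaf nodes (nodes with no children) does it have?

7

A leaf is a node with no children — equivalently, the end of a word that is not a proper prefix of any other stored word.
Those words: "kqeqeqeqq", "qkq", "qqkkkke", "qqkkkkqeqq", "qqkkkkqk", "qqkqeeqek", "qqkqeeqk"
Leaf count: 7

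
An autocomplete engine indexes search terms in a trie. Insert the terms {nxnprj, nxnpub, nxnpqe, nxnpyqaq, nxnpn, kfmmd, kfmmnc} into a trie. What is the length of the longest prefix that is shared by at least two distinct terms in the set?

4

Equivalently: take the maximum, over all pairs, of their longest common prefix length.
e.g. "kfmmd" and "kfmmnc" share the prefix "kfmm" of length 4; no pair shares a longer one.
Longest shared-prefix length: 4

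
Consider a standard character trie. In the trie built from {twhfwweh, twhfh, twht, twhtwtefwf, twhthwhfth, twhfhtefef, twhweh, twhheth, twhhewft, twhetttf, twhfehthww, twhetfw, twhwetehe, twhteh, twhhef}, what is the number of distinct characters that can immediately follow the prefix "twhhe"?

Follow the path "twhhe" to its node, then look at its outgoing edges.
Characters that immediately follow "twhhe" among the stored strings: {f, t, w}.
That node has 3 child edges.

3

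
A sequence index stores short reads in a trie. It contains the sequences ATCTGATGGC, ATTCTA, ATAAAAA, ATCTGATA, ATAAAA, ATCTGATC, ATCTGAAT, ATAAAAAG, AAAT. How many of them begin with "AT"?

Traverse to the node for "AT", then collect every word in that subtree.
Words under "AT": ATAAAA, ATAAAAA, ATAAAAAG, ATCTGAAT, ATCTGATA, ATCTGATC, ATCTGATGGC, ATTCTA
Count: 8

8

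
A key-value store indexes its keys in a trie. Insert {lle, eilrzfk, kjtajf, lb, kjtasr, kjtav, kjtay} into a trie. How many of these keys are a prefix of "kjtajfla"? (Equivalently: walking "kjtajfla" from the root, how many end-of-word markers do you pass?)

1

Traverse "kjtajfla" character by character; count nodes along the way that are marked as word ends.
Prefixes of the query that are stored words: "kjtajf"
Count: 1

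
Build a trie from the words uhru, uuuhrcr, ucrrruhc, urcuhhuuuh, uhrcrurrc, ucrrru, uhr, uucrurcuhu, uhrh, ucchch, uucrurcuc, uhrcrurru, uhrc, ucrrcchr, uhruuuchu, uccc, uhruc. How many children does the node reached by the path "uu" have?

Follow the path "uu" to its node, then look at its outgoing edges.
Characters that immediately follow "uu" among the stored strings: {c, u}.
That node has 2 child edges.

2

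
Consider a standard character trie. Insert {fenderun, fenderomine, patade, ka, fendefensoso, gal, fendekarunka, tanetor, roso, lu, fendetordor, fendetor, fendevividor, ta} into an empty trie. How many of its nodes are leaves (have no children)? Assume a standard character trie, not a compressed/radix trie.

Leaves are exactly the stored words that no other stored word extends.
Those words: "fendefensoso", "fendekarunka", "fenderomine", "fenderun", "fendetordor", "fendevividor", "gal", "ka", "lu", "patade", "roso", "tanetor"
Leaf count: 12

12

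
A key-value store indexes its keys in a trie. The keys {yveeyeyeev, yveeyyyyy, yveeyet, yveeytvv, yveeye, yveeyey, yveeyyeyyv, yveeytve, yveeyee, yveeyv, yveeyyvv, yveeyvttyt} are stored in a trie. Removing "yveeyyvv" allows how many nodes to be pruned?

A node on "yveeyyvv"'s path can go only if nothing else ends at it or branches off below it.
The suffix "vv" (2 nodes) is used only by "yveeyyvv"; the node for "yveeyy" still has the child "y", so pruning stops there.
Nodes removed: 2

2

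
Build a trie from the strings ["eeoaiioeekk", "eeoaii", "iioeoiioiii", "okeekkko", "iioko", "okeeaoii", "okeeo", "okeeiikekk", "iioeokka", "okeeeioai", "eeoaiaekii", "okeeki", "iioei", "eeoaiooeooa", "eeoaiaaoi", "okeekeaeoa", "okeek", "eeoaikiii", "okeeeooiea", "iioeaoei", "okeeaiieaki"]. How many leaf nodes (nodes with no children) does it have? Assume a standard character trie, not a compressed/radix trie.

Leaves are exactly the stored words that no other stored word extends.
Those words: "eeoaiaaoi", "eeoaiaekii", "eeoaiioeekk", "eeoaikiii", "eeoaiooeooa", "iioeaoei", "iioei", "iioeoiioiii", "iioeokka", "iioko", "okeeaiieaki", "okeeaoii", "okeeeioai", "okeeeooiea", "okeeiikekk", "okeekeaeoa", "okeeki", "okeekkko", "okeeo"
Leaf count: 19

19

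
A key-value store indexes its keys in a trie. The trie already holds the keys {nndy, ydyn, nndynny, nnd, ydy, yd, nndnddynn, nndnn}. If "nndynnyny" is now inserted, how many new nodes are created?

2

The longest prefix of "nndynnyny" already in the trie is "nndynny" (length 7).
So 9 − 7 = 2 new nodes.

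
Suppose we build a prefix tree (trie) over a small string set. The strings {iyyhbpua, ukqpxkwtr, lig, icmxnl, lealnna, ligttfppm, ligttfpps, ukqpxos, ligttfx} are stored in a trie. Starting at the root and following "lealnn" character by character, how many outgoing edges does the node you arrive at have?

The children of the "lealnn" node are the distinct next characters among strings starting with "lealnn".
Characters that immediately follow "lealnn" among the stored strings: {a}.
That node has 1 child edge.

1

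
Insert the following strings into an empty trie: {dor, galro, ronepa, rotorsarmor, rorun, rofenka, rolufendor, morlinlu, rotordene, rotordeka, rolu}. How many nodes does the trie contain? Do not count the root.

53

For each word, the new-node count is its length minus the longest prefix already in the trie:
  "dor" → 3 new (d, o, r)
  "galro" → 5 new (g, a, l, r, o)
  "ronepa" → 6 new (r, o, n, e, p, a)
  "rotorsarmor" → prefix "ro" already present; 9 new (t, o, r, s, a, r, m, o, r)
  "rorun" → prefix "ro" already present; 3 new (r, u, n)
  "rofenka" → prefix "ro" already present; 5 new (f, e, n, k, a)
  "rolufendor" → prefix "ro" already present; 8 new (l, u, f, e, n, d, o, r)
  "morlinlu" → 8 new (m, o, r, l, i, n, l, u)
  "rotordene" → prefix "rotor" already present; 4 new (d, e, n, e)
  "rotordeka" → prefix "rotorde" already present; 2 new (k, a)
  "rolu" → prefix "rolu" already present; 0 new (none)
Total nodes = 3 + 5 + 6 + 9 + 3 + 5 + 8 + 8 + 4 + 2 + 0 = 53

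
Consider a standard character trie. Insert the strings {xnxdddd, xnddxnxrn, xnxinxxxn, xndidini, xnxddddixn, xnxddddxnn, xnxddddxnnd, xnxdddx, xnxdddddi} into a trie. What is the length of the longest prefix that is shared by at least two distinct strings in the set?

Equivalently: take the maximum, over all pairs, of their longest common prefix length.
"xnxddddxnn" and "xnxddddxnnd" agree on "xnxddddxnn" (10 characters) before diverging; nothing deeper is shared.
Longest shared-prefix length: 10

10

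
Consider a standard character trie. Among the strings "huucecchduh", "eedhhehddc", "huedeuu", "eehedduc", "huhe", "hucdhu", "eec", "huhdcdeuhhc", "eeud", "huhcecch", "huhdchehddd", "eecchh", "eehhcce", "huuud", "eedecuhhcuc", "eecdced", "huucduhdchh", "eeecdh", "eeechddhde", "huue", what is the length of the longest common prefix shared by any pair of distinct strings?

5

Equivalently: take the maximum, over all pairs, of their longest common prefix length.
e.g. "huhdcdeuhhc" and "huhdchehddd" share the prefix "huhdc" of length 5; no pair shares a longer one.
Longest shared-prefix length: 5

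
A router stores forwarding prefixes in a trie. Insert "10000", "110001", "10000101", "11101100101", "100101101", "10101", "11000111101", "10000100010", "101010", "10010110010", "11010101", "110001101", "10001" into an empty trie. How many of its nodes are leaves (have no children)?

Leaves are exactly the stored words that no other stored word extends.
Those words: "10000100010", "10000101", "10001", "10010110010", "100101101", "101010", "110001101", "11000111101", "11010101", "11101100101"
Leaf count: 10

10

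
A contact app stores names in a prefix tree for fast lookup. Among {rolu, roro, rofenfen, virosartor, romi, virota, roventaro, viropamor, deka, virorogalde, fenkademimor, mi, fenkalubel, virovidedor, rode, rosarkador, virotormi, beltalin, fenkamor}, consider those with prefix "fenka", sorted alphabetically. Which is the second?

fenkalubel

DFS of the "fenka" subtree visits, in order: "fenkademimor", "fenkalubel", "fenkamor"
The 2nd is fenkalubel.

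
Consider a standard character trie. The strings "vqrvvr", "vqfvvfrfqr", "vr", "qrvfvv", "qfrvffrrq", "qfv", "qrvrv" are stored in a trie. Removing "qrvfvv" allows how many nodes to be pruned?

Walk "qrvfvv" from the leaf back toward the root, removing each node that no remaining word uses.
The suffix "fvv" (3 nodes) is used only by "qrvfvv"; the node for "qrv" still has the child "r", so pruning stops there.
Nodes removed: 3

3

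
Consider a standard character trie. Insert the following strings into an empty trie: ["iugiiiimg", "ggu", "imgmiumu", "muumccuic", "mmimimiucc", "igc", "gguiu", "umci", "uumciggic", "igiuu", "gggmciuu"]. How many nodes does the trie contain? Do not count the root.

Count nodes per top-level branch (shared prefixes stored once):
  'g'-branch (gggmciuu, ggu, gguiu): 11 nodes
  'i'-branch (igc, igiuu, imgmiumu, iugiiiimg): 21 nodes
  'm'-branch (mmimimiucc, muumccuic): 18 nodes
  'u'-branch (umci, uumciggic): 12 nodes
Sum: 62

62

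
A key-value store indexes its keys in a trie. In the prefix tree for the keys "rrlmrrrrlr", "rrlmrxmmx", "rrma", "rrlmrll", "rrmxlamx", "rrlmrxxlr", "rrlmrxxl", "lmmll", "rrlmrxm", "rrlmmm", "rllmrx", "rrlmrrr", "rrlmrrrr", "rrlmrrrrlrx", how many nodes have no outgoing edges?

9

A leaf is a node with no children — equivalently, the end of a word that is not a proper prefix of any other stored word.
Those words: "lmmll", "rllmrx", "rrlmmm", "rrlmrll", "rrlmrrrrlrx", "rrlmrxmmx", "rrlmrxxlr", "rrma", "rrmxlamx"
Leaf count: 9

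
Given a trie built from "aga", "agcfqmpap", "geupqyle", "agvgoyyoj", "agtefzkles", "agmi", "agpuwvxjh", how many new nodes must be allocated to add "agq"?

The longest prefix of "agq" already in the trie is "ag" (length 2).
So 3 − 2 = 1 new nodes.

1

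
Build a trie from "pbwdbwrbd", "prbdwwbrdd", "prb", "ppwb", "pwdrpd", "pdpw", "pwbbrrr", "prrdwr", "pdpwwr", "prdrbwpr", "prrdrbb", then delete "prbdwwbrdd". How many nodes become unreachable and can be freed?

7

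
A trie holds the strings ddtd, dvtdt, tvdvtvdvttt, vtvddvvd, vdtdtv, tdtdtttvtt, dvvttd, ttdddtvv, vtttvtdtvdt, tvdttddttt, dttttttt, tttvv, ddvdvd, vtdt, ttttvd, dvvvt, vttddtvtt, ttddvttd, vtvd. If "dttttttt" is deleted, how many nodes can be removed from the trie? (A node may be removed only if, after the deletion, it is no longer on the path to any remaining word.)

Walk "dttttttt" from the leaf back toward the root, removing each node that no remaining word uses.
The suffix "ttttttt" (7 nodes) is used only by "dttttttt"; the node for "d" still has the child "d", so pruning stops there.
Nodes removed: 7

7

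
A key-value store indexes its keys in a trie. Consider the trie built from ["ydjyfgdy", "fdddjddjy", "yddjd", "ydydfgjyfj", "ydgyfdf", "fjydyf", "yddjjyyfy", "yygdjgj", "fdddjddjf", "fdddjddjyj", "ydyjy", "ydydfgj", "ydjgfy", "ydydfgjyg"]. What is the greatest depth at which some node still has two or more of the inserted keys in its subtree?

Look for the deepest trie node that still has at least two words in its subtree.
"fdddjddjy" and "fdddjddjyj" agree on "fdddjddjy" (9 characters) before diverging; nothing deeper is shared.
Longest shared-prefix length: 9

9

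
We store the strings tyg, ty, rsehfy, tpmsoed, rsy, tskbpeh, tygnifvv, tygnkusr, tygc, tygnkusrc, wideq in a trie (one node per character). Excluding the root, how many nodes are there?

38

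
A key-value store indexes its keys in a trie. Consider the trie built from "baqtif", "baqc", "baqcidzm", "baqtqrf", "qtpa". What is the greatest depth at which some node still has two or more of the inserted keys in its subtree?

4

Look for the deepest trie node that still has at least two words in its subtree.
e.g. "baqc" and "baqcidzm" share the prefix "baqc" of length 4; no pair shares a longer one.
Longest shared-prefix length: 4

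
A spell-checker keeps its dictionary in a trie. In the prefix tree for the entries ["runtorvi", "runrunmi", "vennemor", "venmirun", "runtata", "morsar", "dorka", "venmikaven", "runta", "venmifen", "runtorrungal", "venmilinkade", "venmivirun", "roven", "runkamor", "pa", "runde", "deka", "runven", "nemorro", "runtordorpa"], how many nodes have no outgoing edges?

Leaves are exactly the stored words that no other stored word extends.
Those words: "deka", "dorka", "morsar", "nemorro", "pa", "roven", "runde", "runkamor", "runrunmi", "runtata", "runtordorpa", "runtorrungal", "runtorvi", "runven", "venmifen", "venmikaven", "venmilinkade", "venmirun", "venmivirun", "vennemor"
Leaf count: 20

20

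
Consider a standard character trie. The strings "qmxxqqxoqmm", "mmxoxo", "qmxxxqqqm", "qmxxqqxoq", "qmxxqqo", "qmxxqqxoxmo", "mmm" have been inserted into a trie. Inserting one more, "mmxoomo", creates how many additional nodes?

3

"mmxo" is already a path in the trie; the remaining "omo" must be added.
So 7 − 4 = 3 new nodes.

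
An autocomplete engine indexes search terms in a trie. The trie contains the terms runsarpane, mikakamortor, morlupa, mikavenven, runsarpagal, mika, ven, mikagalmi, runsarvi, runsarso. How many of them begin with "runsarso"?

Walk to "runsarso"; the words in its subtree are exactly those with that prefix.
Matches: "runsarso"
Count: 1

1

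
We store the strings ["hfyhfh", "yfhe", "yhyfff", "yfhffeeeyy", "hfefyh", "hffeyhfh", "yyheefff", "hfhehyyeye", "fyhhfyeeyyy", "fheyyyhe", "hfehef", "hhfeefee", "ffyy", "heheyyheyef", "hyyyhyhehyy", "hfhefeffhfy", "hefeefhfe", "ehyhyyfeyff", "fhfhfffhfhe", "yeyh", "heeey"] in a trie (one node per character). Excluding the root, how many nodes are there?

138

Count nodes per top-level branch (shared prefixes stored once):
  'e'-branch (ehyhyyfeyff): 11 nodes
  'f'-branch (ffyy, fheyyyhe, fhfhfffhfhe, fyhhfyeeyyy): 30 nodes
  'h'-branch (heeey, hefeefhfe, heheyyheyef, hfefyh, hfehef, hffeyhfh, hfhefeffhfy, hfhehyyeye, hfyhfh, hhfeefee, hyyyhyhehyy): 71 nodes
  'y'-branch (yeyh, yfhe, yfhffeeeyy, yhyfff, yyheefff): 26 nodes
Sum: 138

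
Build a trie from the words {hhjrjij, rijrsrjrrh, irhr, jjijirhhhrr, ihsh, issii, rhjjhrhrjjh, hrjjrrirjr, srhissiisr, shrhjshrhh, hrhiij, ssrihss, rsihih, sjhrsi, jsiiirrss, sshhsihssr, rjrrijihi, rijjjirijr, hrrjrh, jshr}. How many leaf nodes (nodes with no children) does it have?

Leaves are exactly the stored words that no other stored word extends.
Those words: "hhjrjij", "hrhiij", "hrjjrrirjr", "hrrjrh", "ihsh", "irhr", "issii", "jjijirhhhrr", "jshr", "jsiiirrss", "rhjjhrhrjjh", "rijjjirijr", "rijrsrjrrh", "rjrrijihi", "rsihih", "shrhjshrhh", "sjhrsi", "srhissiisr", "sshhsihssr", "ssrihss"
Leaf count: 20

20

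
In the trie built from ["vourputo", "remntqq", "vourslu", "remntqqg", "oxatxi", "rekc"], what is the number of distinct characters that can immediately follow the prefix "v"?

1

Follow the path "v" to its node, then look at its outgoing edges.
Characters that immediately follow "v" among the stored strings: {o}.
That node has 1 child edge.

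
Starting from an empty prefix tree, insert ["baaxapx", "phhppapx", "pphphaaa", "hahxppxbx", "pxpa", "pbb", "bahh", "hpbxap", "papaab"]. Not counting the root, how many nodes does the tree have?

48

For each word, the new-node count is its length minus the longest prefix already in the trie:
  "baaxapx" → 7 new (b, a, a, x, a, p, x)
  "phhppapx" → 8 new (p, h, h, p, p, a, p, x)
  "pphphaaa" → prefix "p" already present; 7 new (p, h, p, h, a, a, a)
  "hahxppxbx" → 9 new (h, a, h, x, p, p, x, b, x)
  "pxpa" → prefix "p" already present; 3 new (x, p, a)
  "pbb" → prefix "p" already present; 2 new (b, b)
  "bahh" → prefix "ba" already present; 2 new (h, h)
  "hpbxap" → prefix "h" already present; 5 new (p, b, x, a, p)
  "papaab" → prefix "p" already present; 5 new (a, p, a, a, b)
Total nodes = 7 + 8 + 7 + 9 + 3 + 2 + 2 + 5 + 5 = 48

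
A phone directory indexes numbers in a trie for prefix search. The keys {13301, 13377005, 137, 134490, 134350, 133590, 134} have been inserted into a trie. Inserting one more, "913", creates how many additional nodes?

3

"913" shares no prefix with any stored word, so all 3 characters open new nodes.
3 − 0 = 3 new nodes.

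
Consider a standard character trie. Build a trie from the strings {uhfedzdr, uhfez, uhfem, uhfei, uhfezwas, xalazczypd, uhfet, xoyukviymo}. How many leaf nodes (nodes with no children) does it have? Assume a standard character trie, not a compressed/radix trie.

Leaves are exactly the stored words that no other stored word extends.
Those words: "uhfedzdr", "uhfei", "uhfem", "uhfet", "uhfezwas", "xalazczypd", "xoyukviymo"
Leaf count: 7

7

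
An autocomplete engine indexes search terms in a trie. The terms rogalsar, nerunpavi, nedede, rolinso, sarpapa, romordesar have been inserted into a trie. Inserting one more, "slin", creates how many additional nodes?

3

Walking "slin" from the root, the first 1 characters ("s") follow existing edges; "l" is the first miss.
New nodes needed: |"slin"| − 1 = 4 − 1 = 3.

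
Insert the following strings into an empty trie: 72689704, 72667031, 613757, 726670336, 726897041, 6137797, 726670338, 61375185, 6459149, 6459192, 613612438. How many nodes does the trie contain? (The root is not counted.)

43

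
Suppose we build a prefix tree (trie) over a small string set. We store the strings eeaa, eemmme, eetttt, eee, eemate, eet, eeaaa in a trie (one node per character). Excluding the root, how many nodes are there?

17

Trie structure (* marks end of a word):
(root)
└─ e
   └─ e
      ├─ a
      │  └─ a *
      │     └─ a *
      ├─ e *
      ├─ m
      │  ├─ a
      │  │  └─ t
      │  │     └─ e *
      │  └─ m
      │     └─ m
      │        └─ e *
      └─ t *
         └─ t
            └─ t
               └─ t *
Counting every labelled node above: 17.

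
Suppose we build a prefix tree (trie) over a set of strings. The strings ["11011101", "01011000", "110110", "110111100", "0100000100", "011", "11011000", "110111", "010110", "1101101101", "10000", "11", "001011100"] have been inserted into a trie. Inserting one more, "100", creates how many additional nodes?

"100" is already a full path in the trie; only an end-marker is added.
No new nodes are needed: 0.

0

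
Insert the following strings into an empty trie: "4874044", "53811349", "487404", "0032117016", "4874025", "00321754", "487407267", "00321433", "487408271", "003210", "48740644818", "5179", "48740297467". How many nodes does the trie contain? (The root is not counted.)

Count nodes per top-level branch (shared prefixes stored once):
  '0'-branch (003210, 0032117016, 00321433, 00321754): 17 nodes
  '4'-branch (4874025, 48740297467, 487404, 4874044, 48740644818, 487407267, 487408271): 28 nodes
  '5'-branch (5179, 53811349): 11 nodes
Sum: 56

56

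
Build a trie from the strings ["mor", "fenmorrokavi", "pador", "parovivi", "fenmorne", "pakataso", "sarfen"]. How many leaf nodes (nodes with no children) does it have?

Leaves are exactly the stored words that no other stored word extends.
Those words: "fenmorne", "fenmorrokavi", "mor", "pador", "pakataso", "parovivi", "sarfen"
Leaf count: 7

7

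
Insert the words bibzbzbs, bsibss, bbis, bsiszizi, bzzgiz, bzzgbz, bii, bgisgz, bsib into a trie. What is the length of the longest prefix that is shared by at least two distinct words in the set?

Equivalently: take the maximum, over all pairs, of their longest common prefix length.
"bsib" and "bsibss" agree on "bsib" (4 characters) before diverging; nothing deeper is shared.
Longest shared-prefix length: 4

4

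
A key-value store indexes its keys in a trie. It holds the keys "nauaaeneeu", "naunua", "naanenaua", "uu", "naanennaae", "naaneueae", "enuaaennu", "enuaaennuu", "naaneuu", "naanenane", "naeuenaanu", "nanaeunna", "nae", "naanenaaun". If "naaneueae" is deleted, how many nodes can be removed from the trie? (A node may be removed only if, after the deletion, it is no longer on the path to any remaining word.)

3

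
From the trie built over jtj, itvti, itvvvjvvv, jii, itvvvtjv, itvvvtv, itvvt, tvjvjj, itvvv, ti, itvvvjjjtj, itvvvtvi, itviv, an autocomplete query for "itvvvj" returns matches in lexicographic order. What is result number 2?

itvvvjvvv

DFS of the "itvvvj" subtree visits, in order: "itvvvjjjtj", "itvvvjvvv"
The 2nd is itvvvjvvv.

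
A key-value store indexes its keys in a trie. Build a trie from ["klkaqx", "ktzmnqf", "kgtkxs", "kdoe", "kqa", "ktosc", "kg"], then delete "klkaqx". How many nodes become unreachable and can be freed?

A node on "klkaqx"'s path can go only if nothing else ends at it or branches off below it.
The suffix "lkaqx" (5 nodes) is used only by "klkaqx"; the node for "k" still has the child "t", so pruning stops there.
Nodes removed: 5

5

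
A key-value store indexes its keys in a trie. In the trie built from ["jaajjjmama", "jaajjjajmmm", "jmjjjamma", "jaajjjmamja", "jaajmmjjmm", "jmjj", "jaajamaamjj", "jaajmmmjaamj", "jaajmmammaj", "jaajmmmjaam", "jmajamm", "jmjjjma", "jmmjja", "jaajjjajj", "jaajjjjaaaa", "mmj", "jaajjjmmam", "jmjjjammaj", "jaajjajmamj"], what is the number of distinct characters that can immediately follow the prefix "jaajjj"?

The children of the "jaajjj" node are the distinct next characters among strings starting with "jaajjj".
Characters that immediately follow "jaajjj" among the stored strings: {a, j, m}.
That node has 3 child edges.

3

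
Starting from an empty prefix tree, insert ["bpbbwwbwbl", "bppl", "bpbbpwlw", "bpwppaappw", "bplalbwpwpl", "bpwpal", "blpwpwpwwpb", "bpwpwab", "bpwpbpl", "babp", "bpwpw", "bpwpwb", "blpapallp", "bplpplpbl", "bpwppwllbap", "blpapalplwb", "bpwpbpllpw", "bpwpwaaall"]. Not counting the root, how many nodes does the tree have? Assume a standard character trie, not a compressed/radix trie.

Insert word by word; a character creates a node only if that edge doesn't already exist:
  "bpbbwwbwbl" → 10 new (b, p, b, b, w, w, b, w, b, l)
  "bppl" → prefix "bp" already present; 2 new (p, l)
  "bpbbpwlw" → prefix "bpbb" already present; 4 new (p, w, l, w)
  "bpwppaappw" → prefix "bp" already present; 8 new (w, p, p, a, a, p, p, w)
  "bplalbwpwpl" → prefix "bp" already present; 9 new (l, a, l, b, w, p, w, p, l)
  "bpwpal" → prefix "bpwp" already present; 2 new (a, l)
  "blpwpwpwwpb" → prefix "b" already present; 10 new (l, p, w, p, w, p, w, w, p, b)
  "bpwpwab" → prefix "bpwp" already present; 3 new (w, a, b)
  "bpwpbpl" → prefix "bpwp" already present; 3 new (b, p, l)
  "babp" → prefix "b" already present; 3 new (a, b, p)
  "bpwpw" → prefix "bpwpw" already present; 0 new (none)
  "bpwpwb" → prefix "bpwpw" already present; 1 new (b)
  "blpapallp" → prefix "blp" already present; 6 new (a, p, a, l, l, p)
  "bplpplpbl" → prefix "bpl" already present; 6 new (p, p, l, p, b, l)
  "bpwppwllbap" → prefix "bpwpp" already present; 6 new (w, l, l, b, a, p)
  "blpapalplwb" → prefix "blpapal" already present; 4 new (p, l, w, b)
  "bpwpbpllpw" → prefix "bpwpbpl" already present; 3 new (l, p, w)
  "bpwpwaaall" → prefix "bpwpwa" already present; 4 new (a, a, l, l)
Total nodes = 10 + 2 + 4 + 8 + 9 + 2 + 10 + 3 + 3 + 3 + 0 + 1 + 6 + 6 + 6 + 4 + 3 + 4 = 84

84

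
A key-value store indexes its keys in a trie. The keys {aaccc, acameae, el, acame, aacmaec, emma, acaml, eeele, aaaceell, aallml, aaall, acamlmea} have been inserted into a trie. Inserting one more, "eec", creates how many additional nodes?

1

Walking "eec" from the root, the first 2 characters ("ee") follow existing edges; "c" is the first miss.
Each of the 1 remaining characters creates one node.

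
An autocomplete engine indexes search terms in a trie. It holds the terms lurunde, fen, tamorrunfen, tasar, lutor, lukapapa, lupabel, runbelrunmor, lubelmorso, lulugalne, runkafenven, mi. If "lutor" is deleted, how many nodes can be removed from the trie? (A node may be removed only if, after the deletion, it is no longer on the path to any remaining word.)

3

A node on "lutor"'s path can go only if nothing else ends at it or branches off below it.
The suffix "tor" (3 nodes) is used only by "lutor"; the node for "lu" still has the child "r", so pruning stops there.
Nodes removed: 3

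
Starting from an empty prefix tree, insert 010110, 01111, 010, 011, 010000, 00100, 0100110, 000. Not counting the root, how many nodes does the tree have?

20

Insert word by word; a character creates a node only if that edge doesn't already exist:
  "010110" → 6 new (0, 1, 0, 1, 1, 0)
  "01111" → prefix "01" already present; 3 new (1, 1, 1)
  "010" → prefix "010" already present; 0 new (none)
  "011" → prefix "011" already present; 0 new (none)
  "010000" → prefix "010" already present; 3 new (0, 0, 0)
  "00100" → prefix "0" already present; 4 new (0, 1, 0, 0)
  "0100110" → prefix "0100" already present; 3 new (1, 1, 0)
  "000" → prefix "00" already present; 1 new (0)
Total nodes = 6 + 3 + 0 + 0 + 3 + 4 + 3 + 1 = 20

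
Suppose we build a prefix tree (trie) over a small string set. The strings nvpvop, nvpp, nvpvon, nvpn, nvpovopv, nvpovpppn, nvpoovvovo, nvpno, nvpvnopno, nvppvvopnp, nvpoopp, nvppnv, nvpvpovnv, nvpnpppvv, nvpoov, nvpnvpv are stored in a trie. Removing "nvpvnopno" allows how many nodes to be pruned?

After clearing the end-marker at "nvpvnopno", prune upward until reaching a node still needed by another word.
The suffix "nopno" (5 nodes) is used only by "nvpvnopno"; the node for "nvpv" still has the child "o", so pruning stops there.
Nodes removed: 5

5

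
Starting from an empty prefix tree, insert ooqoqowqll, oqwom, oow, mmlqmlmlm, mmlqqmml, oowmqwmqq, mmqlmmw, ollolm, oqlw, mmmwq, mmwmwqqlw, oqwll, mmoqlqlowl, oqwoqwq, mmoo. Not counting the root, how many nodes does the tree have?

70

Trace insertions, counting only characters that open a new branch:
  "ooqoqowqll" → 10 new (o, o, q, o, q, o, w, q, l, l)
  "oqwom" → prefix "o" already present; 4 new (q, w, o, m)
  "oow" → prefix "oo" already present; 1 new (w)
  "mmlqmlmlm" → 9 new (m, m, l, q, m, l, m, l, m)
  "mmlqqmml" → prefix "mmlq" already present; 4 new (q, m, m, l)
  "oowmqwmqq" → prefix "oow" already present; 6 new (m, q, w, m, q, q)
  "mmqlmmw" → prefix "mm" already present; 5 new (q, l, m, m, w)
  "ollolm" → prefix "o" already present; 5 new (l, l, o, l, m)
  "oqlw" → prefix "oq" already present; 2 new (l, w)
  "mmmwq" → prefix "mm" already present; 3 new (m, w, q)
  "mmwmwqqlw" → prefix "mm" already present; 7 new (w, m, w, q, q, l, w)
  "oqwll" → prefix "oqw" already present; 2 new (l, l)
  "mmoqlqlowl" → prefix "mm" already present; 8 new (o, q, l, q, l, o, w, l)
  "oqwoqwq" → prefix "oqwo" already present; 3 new (q, w, q)
  "mmoo" → prefix "mmo" already present; 1 new (o)
Total nodes = 10 + 4 + 1 + 9 + 4 + 6 + 5 + 5 + 2 + 3 + 7 + 2 + 8 + 3 + 1 = 70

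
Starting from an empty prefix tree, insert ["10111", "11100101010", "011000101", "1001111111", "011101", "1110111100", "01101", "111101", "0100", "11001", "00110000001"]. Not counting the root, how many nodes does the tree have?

60

Insert word by word; a character creates a node only if that edge doesn't already exist:
  "10111" → 5 new (1, 0, 1, 1, 1)
  "11100101010" → prefix "1" already present; 10 new (1, 1, 0, 0, 1, 0, 1, 0, 1, 0)
  "011000101" → 9 new (0, 1, 1, 0, 0, 0, 1, 0, 1)
  "1001111111" → prefix "10" already present; 8 new (0, 1, 1, 1, 1, 1, 1, 1)
  "011101" → prefix "011" already present; 3 new (1, 0, 1)
  "1110111100" → prefix "1110" already present; 6 new (1, 1, 1, 1, 0, 0)
  "01101" → prefix "0110" already present; 1 new (1)
  "111101" → prefix "111" already present; 3 new (1, 0, 1)
  "0100" → prefix "01" already present; 2 new (0, 0)
  "11001" → prefix "11" already present; 3 new (0, 0, 1)
  "00110000001" → prefix "0" already present; 10 new (0, 1, 1, 0, 0, 0, 0, 0, 0, 1)
Total nodes = 5 + 10 + 9 + 8 + 3 + 6 + 1 + 3 + 2 + 3 + 10 = 60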